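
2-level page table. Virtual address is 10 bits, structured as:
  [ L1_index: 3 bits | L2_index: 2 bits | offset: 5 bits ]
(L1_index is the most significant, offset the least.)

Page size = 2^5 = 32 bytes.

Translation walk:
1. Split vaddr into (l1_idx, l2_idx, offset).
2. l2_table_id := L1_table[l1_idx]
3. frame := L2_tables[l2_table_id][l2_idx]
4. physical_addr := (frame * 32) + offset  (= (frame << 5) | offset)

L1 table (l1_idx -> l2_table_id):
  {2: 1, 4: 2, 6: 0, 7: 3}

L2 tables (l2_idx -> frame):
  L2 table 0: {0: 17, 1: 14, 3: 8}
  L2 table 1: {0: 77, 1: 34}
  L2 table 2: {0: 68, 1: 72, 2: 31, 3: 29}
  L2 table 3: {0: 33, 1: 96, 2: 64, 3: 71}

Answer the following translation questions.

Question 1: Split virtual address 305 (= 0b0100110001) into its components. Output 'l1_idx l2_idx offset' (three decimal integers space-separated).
vaddr = 305 = 0b0100110001
  top 3 bits -> l1_idx = 2
  next 2 bits -> l2_idx = 1
  bottom 5 bits -> offset = 17

Answer: 2 1 17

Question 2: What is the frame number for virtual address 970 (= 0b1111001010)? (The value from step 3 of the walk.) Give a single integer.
Answer: 64

Derivation:
vaddr = 970: l1_idx=7, l2_idx=2
L1[7] = 3; L2[3][2] = 64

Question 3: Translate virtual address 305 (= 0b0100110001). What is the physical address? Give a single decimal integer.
Answer: 1105

Derivation:
vaddr = 305 = 0b0100110001
Split: l1_idx=2, l2_idx=1, offset=17
L1[2] = 1
L2[1][1] = 34
paddr = 34 * 32 + 17 = 1105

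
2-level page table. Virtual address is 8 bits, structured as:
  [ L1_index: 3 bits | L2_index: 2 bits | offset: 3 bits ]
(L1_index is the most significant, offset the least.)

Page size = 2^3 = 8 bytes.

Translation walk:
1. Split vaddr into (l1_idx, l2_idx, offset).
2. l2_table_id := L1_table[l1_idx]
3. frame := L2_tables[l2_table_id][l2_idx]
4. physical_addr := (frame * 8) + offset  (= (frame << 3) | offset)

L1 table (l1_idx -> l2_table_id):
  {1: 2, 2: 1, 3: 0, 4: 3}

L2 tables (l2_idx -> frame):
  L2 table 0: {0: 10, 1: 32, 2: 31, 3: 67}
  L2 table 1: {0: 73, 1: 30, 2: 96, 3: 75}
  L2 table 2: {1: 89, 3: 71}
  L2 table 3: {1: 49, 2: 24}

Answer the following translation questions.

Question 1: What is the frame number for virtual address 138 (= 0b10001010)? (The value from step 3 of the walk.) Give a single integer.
Answer: 49

Derivation:
vaddr = 138: l1_idx=4, l2_idx=1
L1[4] = 3; L2[3][1] = 49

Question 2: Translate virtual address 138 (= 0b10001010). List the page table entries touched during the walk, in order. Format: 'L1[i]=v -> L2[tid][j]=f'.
Answer: L1[4]=3 -> L2[3][1]=49

Derivation:
vaddr = 138 = 0b10001010
Split: l1_idx=4, l2_idx=1, offset=2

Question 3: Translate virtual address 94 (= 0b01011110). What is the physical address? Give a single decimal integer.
Answer: 606

Derivation:
vaddr = 94 = 0b01011110
Split: l1_idx=2, l2_idx=3, offset=6
L1[2] = 1
L2[1][3] = 75
paddr = 75 * 8 + 6 = 606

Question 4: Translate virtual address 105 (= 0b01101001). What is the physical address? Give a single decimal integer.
Answer: 257

Derivation:
vaddr = 105 = 0b01101001
Split: l1_idx=3, l2_idx=1, offset=1
L1[3] = 0
L2[0][1] = 32
paddr = 32 * 8 + 1 = 257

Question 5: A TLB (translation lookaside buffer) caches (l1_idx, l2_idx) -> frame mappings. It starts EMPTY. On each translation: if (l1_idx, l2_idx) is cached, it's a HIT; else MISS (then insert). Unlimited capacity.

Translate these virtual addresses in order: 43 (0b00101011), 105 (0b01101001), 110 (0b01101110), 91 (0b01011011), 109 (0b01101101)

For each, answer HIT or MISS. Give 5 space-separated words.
Answer: MISS MISS HIT MISS HIT

Derivation:
vaddr=43: (1,1) not in TLB -> MISS, insert
vaddr=105: (3,1) not in TLB -> MISS, insert
vaddr=110: (3,1) in TLB -> HIT
vaddr=91: (2,3) not in TLB -> MISS, insert
vaddr=109: (3,1) in TLB -> HIT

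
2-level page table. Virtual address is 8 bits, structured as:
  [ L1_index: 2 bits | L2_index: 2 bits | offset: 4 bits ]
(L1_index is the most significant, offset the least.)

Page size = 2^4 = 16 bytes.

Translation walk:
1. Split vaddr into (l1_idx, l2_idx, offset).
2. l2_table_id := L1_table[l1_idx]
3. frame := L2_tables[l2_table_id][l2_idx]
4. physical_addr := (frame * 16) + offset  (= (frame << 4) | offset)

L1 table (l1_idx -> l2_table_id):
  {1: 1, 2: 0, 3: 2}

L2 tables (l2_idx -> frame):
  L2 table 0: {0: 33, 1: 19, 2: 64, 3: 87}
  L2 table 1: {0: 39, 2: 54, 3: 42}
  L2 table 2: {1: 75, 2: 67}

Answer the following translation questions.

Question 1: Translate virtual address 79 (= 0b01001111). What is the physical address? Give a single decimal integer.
Answer: 639

Derivation:
vaddr = 79 = 0b01001111
Split: l1_idx=1, l2_idx=0, offset=15
L1[1] = 1
L2[1][0] = 39
paddr = 39 * 16 + 15 = 639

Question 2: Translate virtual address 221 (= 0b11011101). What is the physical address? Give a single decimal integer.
vaddr = 221 = 0b11011101
Split: l1_idx=3, l2_idx=1, offset=13
L1[3] = 2
L2[2][1] = 75
paddr = 75 * 16 + 13 = 1213

Answer: 1213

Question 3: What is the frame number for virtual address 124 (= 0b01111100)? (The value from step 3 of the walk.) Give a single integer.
vaddr = 124: l1_idx=1, l2_idx=3
L1[1] = 1; L2[1][3] = 42

Answer: 42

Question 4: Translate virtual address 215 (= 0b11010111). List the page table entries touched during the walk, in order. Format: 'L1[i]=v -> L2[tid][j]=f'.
Answer: L1[3]=2 -> L2[2][1]=75

Derivation:
vaddr = 215 = 0b11010111
Split: l1_idx=3, l2_idx=1, offset=7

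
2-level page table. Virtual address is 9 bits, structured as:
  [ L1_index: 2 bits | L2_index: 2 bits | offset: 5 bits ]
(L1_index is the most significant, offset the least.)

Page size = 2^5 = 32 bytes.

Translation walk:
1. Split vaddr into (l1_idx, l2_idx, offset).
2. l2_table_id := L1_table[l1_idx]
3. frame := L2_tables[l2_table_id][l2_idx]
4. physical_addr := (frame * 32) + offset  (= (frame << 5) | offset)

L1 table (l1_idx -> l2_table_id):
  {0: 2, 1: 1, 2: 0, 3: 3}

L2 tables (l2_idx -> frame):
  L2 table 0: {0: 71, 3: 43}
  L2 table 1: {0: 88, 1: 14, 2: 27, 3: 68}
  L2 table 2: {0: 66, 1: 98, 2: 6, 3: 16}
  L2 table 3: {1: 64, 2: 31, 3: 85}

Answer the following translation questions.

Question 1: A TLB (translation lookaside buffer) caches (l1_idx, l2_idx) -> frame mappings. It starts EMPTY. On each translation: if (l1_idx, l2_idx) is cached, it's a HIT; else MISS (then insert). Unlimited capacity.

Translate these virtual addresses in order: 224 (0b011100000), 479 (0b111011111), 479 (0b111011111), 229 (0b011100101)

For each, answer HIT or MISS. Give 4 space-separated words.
Answer: MISS MISS HIT HIT

Derivation:
vaddr=224: (1,3) not in TLB -> MISS, insert
vaddr=479: (3,2) not in TLB -> MISS, insert
vaddr=479: (3,2) in TLB -> HIT
vaddr=229: (1,3) in TLB -> HIT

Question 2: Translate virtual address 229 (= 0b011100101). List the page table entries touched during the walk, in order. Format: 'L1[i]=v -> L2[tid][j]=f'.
Answer: L1[1]=1 -> L2[1][3]=68

Derivation:
vaddr = 229 = 0b011100101
Split: l1_idx=1, l2_idx=3, offset=5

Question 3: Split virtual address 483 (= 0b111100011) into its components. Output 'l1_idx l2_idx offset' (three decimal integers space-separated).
Answer: 3 3 3

Derivation:
vaddr = 483 = 0b111100011
  top 2 bits -> l1_idx = 3
  next 2 bits -> l2_idx = 3
  bottom 5 bits -> offset = 3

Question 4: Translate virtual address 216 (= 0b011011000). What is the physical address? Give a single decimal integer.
Answer: 888

Derivation:
vaddr = 216 = 0b011011000
Split: l1_idx=1, l2_idx=2, offset=24
L1[1] = 1
L2[1][2] = 27
paddr = 27 * 32 + 24 = 888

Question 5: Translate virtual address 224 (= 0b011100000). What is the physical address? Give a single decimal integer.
Answer: 2176

Derivation:
vaddr = 224 = 0b011100000
Split: l1_idx=1, l2_idx=3, offset=0
L1[1] = 1
L2[1][3] = 68
paddr = 68 * 32 + 0 = 2176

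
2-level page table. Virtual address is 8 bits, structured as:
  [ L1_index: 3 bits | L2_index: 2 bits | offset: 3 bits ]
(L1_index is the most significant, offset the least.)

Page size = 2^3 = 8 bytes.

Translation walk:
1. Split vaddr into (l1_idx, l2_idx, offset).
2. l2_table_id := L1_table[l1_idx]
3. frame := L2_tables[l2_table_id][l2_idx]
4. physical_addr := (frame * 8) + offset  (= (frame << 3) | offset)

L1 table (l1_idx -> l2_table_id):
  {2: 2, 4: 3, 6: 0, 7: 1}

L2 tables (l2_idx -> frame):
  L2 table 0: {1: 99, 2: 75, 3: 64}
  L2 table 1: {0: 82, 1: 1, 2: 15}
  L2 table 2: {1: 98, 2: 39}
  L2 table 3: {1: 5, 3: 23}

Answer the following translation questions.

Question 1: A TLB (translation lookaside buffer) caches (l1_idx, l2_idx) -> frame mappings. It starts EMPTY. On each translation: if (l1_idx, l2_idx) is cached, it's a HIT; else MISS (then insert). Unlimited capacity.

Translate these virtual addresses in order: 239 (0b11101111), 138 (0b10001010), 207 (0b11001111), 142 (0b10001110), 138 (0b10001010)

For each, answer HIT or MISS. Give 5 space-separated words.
vaddr=239: (7,1) not in TLB -> MISS, insert
vaddr=138: (4,1) not in TLB -> MISS, insert
vaddr=207: (6,1) not in TLB -> MISS, insert
vaddr=142: (4,1) in TLB -> HIT
vaddr=138: (4,1) in TLB -> HIT

Answer: MISS MISS MISS HIT HIT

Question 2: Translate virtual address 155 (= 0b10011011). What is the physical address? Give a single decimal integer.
Answer: 187

Derivation:
vaddr = 155 = 0b10011011
Split: l1_idx=4, l2_idx=3, offset=3
L1[4] = 3
L2[3][3] = 23
paddr = 23 * 8 + 3 = 187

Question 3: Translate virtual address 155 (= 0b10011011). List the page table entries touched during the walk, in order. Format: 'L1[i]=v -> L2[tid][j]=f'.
Answer: L1[4]=3 -> L2[3][3]=23

Derivation:
vaddr = 155 = 0b10011011
Split: l1_idx=4, l2_idx=3, offset=3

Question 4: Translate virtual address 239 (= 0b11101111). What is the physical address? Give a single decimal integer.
vaddr = 239 = 0b11101111
Split: l1_idx=7, l2_idx=1, offset=7
L1[7] = 1
L2[1][1] = 1
paddr = 1 * 8 + 7 = 15

Answer: 15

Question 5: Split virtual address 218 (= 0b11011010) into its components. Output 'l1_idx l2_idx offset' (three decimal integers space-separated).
vaddr = 218 = 0b11011010
  top 3 bits -> l1_idx = 6
  next 2 bits -> l2_idx = 3
  bottom 3 bits -> offset = 2

Answer: 6 3 2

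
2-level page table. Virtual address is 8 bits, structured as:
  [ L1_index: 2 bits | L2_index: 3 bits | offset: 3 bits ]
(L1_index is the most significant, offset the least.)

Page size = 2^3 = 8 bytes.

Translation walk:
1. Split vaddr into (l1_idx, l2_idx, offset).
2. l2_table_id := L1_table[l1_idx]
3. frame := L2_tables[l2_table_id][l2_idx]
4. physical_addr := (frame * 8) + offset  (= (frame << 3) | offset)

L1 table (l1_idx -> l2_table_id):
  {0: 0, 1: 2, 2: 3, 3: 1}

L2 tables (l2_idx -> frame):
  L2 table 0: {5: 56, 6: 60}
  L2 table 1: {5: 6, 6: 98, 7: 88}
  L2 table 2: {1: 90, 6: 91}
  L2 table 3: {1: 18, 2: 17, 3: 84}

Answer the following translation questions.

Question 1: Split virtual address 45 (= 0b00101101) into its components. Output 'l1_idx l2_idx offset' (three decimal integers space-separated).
Answer: 0 5 5

Derivation:
vaddr = 45 = 0b00101101
  top 2 bits -> l1_idx = 0
  next 3 bits -> l2_idx = 5
  bottom 3 bits -> offset = 5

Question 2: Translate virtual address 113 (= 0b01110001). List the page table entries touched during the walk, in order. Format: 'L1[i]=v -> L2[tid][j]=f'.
vaddr = 113 = 0b01110001
Split: l1_idx=1, l2_idx=6, offset=1

Answer: L1[1]=2 -> L2[2][6]=91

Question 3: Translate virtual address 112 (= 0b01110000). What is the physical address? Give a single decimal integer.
Answer: 728

Derivation:
vaddr = 112 = 0b01110000
Split: l1_idx=1, l2_idx=6, offset=0
L1[1] = 2
L2[2][6] = 91
paddr = 91 * 8 + 0 = 728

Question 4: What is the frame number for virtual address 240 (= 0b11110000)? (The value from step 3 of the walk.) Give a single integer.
Answer: 98

Derivation:
vaddr = 240: l1_idx=3, l2_idx=6
L1[3] = 1; L2[1][6] = 98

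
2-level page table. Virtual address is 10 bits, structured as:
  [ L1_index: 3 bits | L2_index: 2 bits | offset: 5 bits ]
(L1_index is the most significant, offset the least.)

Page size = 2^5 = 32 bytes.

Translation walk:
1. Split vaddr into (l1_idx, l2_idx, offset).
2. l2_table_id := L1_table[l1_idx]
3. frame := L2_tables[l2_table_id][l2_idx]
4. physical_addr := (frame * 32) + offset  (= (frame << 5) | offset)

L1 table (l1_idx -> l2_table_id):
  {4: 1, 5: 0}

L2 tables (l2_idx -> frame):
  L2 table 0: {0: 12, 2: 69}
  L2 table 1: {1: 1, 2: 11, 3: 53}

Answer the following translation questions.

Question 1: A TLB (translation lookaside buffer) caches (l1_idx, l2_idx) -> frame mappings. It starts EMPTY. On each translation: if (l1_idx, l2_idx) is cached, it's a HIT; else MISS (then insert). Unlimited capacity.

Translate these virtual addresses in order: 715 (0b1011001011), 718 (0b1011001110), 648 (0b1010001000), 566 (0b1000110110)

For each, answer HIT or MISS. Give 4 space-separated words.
vaddr=715: (5,2) not in TLB -> MISS, insert
vaddr=718: (5,2) in TLB -> HIT
vaddr=648: (5,0) not in TLB -> MISS, insert
vaddr=566: (4,1) not in TLB -> MISS, insert

Answer: MISS HIT MISS MISS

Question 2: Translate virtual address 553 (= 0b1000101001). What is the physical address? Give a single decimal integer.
vaddr = 553 = 0b1000101001
Split: l1_idx=4, l2_idx=1, offset=9
L1[4] = 1
L2[1][1] = 1
paddr = 1 * 32 + 9 = 41

Answer: 41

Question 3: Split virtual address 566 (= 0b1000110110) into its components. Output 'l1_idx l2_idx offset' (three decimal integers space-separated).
Answer: 4 1 22

Derivation:
vaddr = 566 = 0b1000110110
  top 3 bits -> l1_idx = 4
  next 2 bits -> l2_idx = 1
  bottom 5 bits -> offset = 22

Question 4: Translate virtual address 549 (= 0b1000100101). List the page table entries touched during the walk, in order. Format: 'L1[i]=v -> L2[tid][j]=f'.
vaddr = 549 = 0b1000100101
Split: l1_idx=4, l2_idx=1, offset=5

Answer: L1[4]=1 -> L2[1][1]=1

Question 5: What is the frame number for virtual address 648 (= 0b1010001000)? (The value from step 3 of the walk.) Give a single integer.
vaddr = 648: l1_idx=5, l2_idx=0
L1[5] = 0; L2[0][0] = 12

Answer: 12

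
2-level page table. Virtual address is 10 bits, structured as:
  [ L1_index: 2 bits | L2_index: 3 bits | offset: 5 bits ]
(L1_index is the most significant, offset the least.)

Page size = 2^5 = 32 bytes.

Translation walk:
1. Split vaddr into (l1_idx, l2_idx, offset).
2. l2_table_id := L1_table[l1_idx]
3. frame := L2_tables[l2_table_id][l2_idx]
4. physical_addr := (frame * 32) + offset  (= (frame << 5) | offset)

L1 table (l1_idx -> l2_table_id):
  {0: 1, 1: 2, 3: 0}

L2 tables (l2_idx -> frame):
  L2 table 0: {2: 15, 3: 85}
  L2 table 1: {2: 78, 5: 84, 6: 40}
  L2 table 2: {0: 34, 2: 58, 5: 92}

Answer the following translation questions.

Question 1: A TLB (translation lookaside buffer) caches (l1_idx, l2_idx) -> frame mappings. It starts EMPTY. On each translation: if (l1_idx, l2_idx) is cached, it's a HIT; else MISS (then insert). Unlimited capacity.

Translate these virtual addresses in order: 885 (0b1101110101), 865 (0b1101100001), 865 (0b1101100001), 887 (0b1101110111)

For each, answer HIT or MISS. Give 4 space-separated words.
Answer: MISS HIT HIT HIT

Derivation:
vaddr=885: (3,3) not in TLB -> MISS, insert
vaddr=865: (3,3) in TLB -> HIT
vaddr=865: (3,3) in TLB -> HIT
vaddr=887: (3,3) in TLB -> HIT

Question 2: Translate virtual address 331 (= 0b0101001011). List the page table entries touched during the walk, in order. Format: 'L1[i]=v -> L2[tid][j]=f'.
Answer: L1[1]=2 -> L2[2][2]=58

Derivation:
vaddr = 331 = 0b0101001011
Split: l1_idx=1, l2_idx=2, offset=11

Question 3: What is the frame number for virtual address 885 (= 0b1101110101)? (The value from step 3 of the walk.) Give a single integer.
Answer: 85

Derivation:
vaddr = 885: l1_idx=3, l2_idx=3
L1[3] = 0; L2[0][3] = 85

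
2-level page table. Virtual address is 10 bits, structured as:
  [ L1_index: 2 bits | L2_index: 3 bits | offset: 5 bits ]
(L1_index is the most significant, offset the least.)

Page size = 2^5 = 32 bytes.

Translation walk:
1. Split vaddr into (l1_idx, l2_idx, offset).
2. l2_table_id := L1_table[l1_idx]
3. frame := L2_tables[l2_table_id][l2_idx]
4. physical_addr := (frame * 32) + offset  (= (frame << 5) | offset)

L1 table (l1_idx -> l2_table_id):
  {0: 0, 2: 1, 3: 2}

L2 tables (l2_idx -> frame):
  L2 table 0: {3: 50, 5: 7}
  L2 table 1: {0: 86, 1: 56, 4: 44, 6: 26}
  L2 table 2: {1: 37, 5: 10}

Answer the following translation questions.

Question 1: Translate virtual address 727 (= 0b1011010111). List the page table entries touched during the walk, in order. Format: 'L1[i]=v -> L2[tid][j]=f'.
Answer: L1[2]=1 -> L2[1][6]=26

Derivation:
vaddr = 727 = 0b1011010111
Split: l1_idx=2, l2_idx=6, offset=23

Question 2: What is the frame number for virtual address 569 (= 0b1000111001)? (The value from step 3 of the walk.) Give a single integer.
vaddr = 569: l1_idx=2, l2_idx=1
L1[2] = 1; L2[1][1] = 56

Answer: 56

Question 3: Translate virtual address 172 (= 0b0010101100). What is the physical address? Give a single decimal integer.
vaddr = 172 = 0b0010101100
Split: l1_idx=0, l2_idx=5, offset=12
L1[0] = 0
L2[0][5] = 7
paddr = 7 * 32 + 12 = 236

Answer: 236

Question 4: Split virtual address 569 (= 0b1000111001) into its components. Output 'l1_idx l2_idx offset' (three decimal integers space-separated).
Answer: 2 1 25

Derivation:
vaddr = 569 = 0b1000111001
  top 2 bits -> l1_idx = 2
  next 3 bits -> l2_idx = 1
  bottom 5 bits -> offset = 25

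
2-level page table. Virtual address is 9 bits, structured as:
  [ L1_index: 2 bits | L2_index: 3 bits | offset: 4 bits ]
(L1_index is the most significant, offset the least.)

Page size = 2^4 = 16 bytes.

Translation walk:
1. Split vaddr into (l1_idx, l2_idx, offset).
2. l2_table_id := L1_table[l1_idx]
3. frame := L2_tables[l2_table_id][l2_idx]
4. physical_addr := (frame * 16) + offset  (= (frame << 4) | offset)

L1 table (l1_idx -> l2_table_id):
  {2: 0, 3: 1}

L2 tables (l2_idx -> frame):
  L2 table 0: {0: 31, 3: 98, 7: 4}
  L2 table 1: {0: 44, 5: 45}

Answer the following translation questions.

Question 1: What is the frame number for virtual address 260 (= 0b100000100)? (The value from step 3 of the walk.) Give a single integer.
vaddr = 260: l1_idx=2, l2_idx=0
L1[2] = 0; L2[0][0] = 31

Answer: 31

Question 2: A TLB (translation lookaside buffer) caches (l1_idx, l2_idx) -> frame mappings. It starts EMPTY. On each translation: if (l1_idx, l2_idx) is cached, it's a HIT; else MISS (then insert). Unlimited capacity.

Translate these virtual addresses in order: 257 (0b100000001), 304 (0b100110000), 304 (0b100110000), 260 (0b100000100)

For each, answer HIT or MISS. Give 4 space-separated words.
Answer: MISS MISS HIT HIT

Derivation:
vaddr=257: (2,0) not in TLB -> MISS, insert
vaddr=304: (2,3) not in TLB -> MISS, insert
vaddr=304: (2,3) in TLB -> HIT
vaddr=260: (2,0) in TLB -> HIT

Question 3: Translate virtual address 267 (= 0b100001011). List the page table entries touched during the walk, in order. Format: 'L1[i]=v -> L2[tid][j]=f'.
Answer: L1[2]=0 -> L2[0][0]=31

Derivation:
vaddr = 267 = 0b100001011
Split: l1_idx=2, l2_idx=0, offset=11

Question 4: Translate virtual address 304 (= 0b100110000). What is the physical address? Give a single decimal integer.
vaddr = 304 = 0b100110000
Split: l1_idx=2, l2_idx=3, offset=0
L1[2] = 0
L2[0][3] = 98
paddr = 98 * 16 + 0 = 1568

Answer: 1568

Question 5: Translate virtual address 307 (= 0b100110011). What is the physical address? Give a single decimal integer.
Answer: 1571

Derivation:
vaddr = 307 = 0b100110011
Split: l1_idx=2, l2_idx=3, offset=3
L1[2] = 0
L2[0][3] = 98
paddr = 98 * 16 + 3 = 1571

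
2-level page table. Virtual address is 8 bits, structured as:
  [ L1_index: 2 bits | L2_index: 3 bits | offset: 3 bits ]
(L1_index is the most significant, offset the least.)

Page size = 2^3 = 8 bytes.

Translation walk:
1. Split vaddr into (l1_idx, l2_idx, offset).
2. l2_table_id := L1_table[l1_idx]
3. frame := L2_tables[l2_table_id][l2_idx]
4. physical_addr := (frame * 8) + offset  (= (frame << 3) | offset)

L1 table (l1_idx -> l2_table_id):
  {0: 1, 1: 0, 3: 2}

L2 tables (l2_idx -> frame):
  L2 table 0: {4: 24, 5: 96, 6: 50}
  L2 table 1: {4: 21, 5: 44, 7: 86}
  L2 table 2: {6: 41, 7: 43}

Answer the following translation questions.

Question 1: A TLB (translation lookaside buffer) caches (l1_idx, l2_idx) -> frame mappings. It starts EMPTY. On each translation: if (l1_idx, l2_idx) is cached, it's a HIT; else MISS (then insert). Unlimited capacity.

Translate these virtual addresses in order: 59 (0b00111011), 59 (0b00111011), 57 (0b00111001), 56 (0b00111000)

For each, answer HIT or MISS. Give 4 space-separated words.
vaddr=59: (0,7) not in TLB -> MISS, insert
vaddr=59: (0,7) in TLB -> HIT
vaddr=57: (0,7) in TLB -> HIT
vaddr=56: (0,7) in TLB -> HIT

Answer: MISS HIT HIT HIT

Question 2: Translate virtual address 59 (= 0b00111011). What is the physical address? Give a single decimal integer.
vaddr = 59 = 0b00111011
Split: l1_idx=0, l2_idx=7, offset=3
L1[0] = 1
L2[1][7] = 86
paddr = 86 * 8 + 3 = 691

Answer: 691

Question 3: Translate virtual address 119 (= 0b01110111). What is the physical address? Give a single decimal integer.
vaddr = 119 = 0b01110111
Split: l1_idx=1, l2_idx=6, offset=7
L1[1] = 0
L2[0][6] = 50
paddr = 50 * 8 + 7 = 407

Answer: 407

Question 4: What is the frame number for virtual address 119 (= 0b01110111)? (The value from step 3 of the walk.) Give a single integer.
vaddr = 119: l1_idx=1, l2_idx=6
L1[1] = 0; L2[0][6] = 50

Answer: 50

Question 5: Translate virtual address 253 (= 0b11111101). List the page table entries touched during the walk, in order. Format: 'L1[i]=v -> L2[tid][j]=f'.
vaddr = 253 = 0b11111101
Split: l1_idx=3, l2_idx=7, offset=5

Answer: L1[3]=2 -> L2[2][7]=43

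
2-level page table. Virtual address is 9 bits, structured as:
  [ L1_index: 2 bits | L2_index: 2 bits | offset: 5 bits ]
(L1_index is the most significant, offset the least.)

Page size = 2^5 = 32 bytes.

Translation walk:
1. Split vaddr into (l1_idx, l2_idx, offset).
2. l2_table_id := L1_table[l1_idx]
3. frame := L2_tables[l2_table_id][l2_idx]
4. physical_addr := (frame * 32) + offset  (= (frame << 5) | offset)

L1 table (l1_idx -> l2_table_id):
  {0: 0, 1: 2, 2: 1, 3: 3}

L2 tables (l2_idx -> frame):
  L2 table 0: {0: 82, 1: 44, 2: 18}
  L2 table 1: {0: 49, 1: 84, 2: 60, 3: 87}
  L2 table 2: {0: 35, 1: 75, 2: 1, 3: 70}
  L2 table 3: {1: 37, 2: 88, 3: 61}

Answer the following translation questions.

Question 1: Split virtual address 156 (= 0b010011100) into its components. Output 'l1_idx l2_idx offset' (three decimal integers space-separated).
Answer: 1 0 28

Derivation:
vaddr = 156 = 0b010011100
  top 2 bits -> l1_idx = 1
  next 2 bits -> l2_idx = 0
  bottom 5 bits -> offset = 28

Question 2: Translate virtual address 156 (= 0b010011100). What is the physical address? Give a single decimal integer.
Answer: 1148

Derivation:
vaddr = 156 = 0b010011100
Split: l1_idx=1, l2_idx=0, offset=28
L1[1] = 2
L2[2][0] = 35
paddr = 35 * 32 + 28 = 1148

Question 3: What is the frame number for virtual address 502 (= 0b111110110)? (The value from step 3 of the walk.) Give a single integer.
Answer: 61

Derivation:
vaddr = 502: l1_idx=3, l2_idx=3
L1[3] = 3; L2[3][3] = 61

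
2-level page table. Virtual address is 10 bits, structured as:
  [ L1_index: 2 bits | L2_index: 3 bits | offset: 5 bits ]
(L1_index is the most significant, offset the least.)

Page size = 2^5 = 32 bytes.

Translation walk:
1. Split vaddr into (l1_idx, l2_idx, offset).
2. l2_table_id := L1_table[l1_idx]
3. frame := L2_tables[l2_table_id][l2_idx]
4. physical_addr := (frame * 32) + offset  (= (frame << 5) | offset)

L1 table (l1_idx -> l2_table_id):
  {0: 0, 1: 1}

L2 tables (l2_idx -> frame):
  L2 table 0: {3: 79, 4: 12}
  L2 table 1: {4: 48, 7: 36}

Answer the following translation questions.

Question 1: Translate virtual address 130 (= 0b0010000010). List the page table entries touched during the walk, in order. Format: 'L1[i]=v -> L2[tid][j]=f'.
vaddr = 130 = 0b0010000010
Split: l1_idx=0, l2_idx=4, offset=2

Answer: L1[0]=0 -> L2[0][4]=12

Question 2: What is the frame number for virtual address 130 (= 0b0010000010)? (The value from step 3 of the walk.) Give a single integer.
Answer: 12

Derivation:
vaddr = 130: l1_idx=0, l2_idx=4
L1[0] = 0; L2[0][4] = 12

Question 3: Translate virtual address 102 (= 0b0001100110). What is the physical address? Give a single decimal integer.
Answer: 2534

Derivation:
vaddr = 102 = 0b0001100110
Split: l1_idx=0, l2_idx=3, offset=6
L1[0] = 0
L2[0][3] = 79
paddr = 79 * 32 + 6 = 2534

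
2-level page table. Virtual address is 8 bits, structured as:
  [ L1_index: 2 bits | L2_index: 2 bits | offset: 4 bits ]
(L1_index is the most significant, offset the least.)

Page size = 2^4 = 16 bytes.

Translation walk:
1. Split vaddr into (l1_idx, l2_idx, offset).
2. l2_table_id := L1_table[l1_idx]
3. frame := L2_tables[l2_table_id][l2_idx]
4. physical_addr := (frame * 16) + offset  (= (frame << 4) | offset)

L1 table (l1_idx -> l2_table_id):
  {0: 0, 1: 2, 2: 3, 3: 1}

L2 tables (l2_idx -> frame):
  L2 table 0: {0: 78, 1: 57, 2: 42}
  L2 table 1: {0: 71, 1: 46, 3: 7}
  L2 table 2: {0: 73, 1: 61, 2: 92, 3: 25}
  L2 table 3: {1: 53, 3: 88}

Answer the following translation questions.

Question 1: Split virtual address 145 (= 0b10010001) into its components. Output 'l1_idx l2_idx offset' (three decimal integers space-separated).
vaddr = 145 = 0b10010001
  top 2 bits -> l1_idx = 2
  next 2 bits -> l2_idx = 1
  bottom 4 bits -> offset = 1

Answer: 2 1 1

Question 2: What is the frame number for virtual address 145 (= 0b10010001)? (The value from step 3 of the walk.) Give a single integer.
vaddr = 145: l1_idx=2, l2_idx=1
L1[2] = 3; L2[3][1] = 53

Answer: 53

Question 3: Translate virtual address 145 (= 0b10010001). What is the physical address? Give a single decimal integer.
Answer: 849

Derivation:
vaddr = 145 = 0b10010001
Split: l1_idx=2, l2_idx=1, offset=1
L1[2] = 3
L2[3][1] = 53
paddr = 53 * 16 + 1 = 849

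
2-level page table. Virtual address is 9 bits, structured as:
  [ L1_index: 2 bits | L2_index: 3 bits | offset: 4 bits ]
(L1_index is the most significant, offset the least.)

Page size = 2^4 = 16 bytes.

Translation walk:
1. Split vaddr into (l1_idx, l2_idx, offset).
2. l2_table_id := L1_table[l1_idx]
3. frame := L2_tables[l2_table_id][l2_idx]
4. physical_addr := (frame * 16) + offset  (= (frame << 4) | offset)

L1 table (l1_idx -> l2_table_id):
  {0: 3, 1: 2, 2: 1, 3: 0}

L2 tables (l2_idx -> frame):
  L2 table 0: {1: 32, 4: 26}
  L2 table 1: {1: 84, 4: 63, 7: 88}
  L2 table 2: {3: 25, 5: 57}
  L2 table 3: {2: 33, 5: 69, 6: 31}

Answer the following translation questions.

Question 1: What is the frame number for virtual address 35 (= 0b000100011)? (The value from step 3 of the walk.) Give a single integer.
vaddr = 35: l1_idx=0, l2_idx=2
L1[0] = 3; L2[3][2] = 33

Answer: 33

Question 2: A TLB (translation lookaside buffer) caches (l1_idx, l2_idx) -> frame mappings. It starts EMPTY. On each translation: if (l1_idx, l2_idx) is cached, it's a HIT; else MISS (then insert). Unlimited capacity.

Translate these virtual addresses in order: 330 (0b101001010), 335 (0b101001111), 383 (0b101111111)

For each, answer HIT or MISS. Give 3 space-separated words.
vaddr=330: (2,4) not in TLB -> MISS, insert
vaddr=335: (2,4) in TLB -> HIT
vaddr=383: (2,7) not in TLB -> MISS, insert

Answer: MISS HIT MISS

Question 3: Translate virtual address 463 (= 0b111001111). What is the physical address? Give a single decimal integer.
Answer: 431

Derivation:
vaddr = 463 = 0b111001111
Split: l1_idx=3, l2_idx=4, offset=15
L1[3] = 0
L2[0][4] = 26
paddr = 26 * 16 + 15 = 431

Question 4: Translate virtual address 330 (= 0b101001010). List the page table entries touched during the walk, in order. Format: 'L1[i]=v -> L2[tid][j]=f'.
vaddr = 330 = 0b101001010
Split: l1_idx=2, l2_idx=4, offset=10

Answer: L1[2]=1 -> L2[1][4]=63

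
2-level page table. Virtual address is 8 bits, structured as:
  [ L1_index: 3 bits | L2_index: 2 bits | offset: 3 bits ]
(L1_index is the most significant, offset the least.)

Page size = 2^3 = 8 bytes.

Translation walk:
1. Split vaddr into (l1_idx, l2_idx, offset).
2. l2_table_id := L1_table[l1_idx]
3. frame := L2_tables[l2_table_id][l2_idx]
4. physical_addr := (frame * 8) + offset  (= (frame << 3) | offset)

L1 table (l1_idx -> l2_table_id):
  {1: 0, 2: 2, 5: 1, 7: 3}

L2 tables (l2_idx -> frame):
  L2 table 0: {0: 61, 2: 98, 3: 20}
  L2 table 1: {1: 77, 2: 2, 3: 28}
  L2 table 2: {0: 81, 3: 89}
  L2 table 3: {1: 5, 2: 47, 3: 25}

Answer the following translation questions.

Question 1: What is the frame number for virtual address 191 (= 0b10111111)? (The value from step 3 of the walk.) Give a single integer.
vaddr = 191: l1_idx=5, l2_idx=3
L1[5] = 1; L2[1][3] = 28

Answer: 28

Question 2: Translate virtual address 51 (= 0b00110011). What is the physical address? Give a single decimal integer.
Answer: 787

Derivation:
vaddr = 51 = 0b00110011
Split: l1_idx=1, l2_idx=2, offset=3
L1[1] = 0
L2[0][2] = 98
paddr = 98 * 8 + 3 = 787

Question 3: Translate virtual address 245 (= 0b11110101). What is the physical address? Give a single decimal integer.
Answer: 381

Derivation:
vaddr = 245 = 0b11110101
Split: l1_idx=7, l2_idx=2, offset=5
L1[7] = 3
L2[3][2] = 47
paddr = 47 * 8 + 5 = 381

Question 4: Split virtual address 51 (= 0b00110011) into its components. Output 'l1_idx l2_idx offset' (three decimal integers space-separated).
Answer: 1 2 3

Derivation:
vaddr = 51 = 0b00110011
  top 3 bits -> l1_idx = 1
  next 2 bits -> l2_idx = 2
  bottom 3 bits -> offset = 3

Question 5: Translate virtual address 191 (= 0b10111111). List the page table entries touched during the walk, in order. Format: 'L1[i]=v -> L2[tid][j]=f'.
vaddr = 191 = 0b10111111
Split: l1_idx=5, l2_idx=3, offset=7

Answer: L1[5]=1 -> L2[1][3]=28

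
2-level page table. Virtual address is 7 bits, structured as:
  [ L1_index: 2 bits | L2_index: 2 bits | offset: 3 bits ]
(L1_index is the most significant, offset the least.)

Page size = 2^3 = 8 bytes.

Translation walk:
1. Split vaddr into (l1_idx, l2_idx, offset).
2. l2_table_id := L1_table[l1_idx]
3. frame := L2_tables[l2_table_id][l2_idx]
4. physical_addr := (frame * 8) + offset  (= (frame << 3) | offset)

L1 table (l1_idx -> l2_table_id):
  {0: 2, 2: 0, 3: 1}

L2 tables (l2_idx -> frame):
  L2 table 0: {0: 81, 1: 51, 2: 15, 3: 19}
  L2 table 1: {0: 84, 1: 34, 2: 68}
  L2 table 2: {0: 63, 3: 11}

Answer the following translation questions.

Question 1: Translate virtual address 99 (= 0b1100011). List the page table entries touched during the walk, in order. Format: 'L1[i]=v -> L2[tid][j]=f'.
Answer: L1[3]=1 -> L2[1][0]=84

Derivation:
vaddr = 99 = 0b1100011
Split: l1_idx=3, l2_idx=0, offset=3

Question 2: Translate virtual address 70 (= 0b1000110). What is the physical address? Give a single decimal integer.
Answer: 654

Derivation:
vaddr = 70 = 0b1000110
Split: l1_idx=2, l2_idx=0, offset=6
L1[2] = 0
L2[0][0] = 81
paddr = 81 * 8 + 6 = 654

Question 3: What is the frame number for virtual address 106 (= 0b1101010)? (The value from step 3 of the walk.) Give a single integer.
Answer: 34

Derivation:
vaddr = 106: l1_idx=3, l2_idx=1
L1[3] = 1; L2[1][1] = 34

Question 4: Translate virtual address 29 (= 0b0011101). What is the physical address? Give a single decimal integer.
vaddr = 29 = 0b0011101
Split: l1_idx=0, l2_idx=3, offset=5
L1[0] = 2
L2[2][3] = 11
paddr = 11 * 8 + 5 = 93

Answer: 93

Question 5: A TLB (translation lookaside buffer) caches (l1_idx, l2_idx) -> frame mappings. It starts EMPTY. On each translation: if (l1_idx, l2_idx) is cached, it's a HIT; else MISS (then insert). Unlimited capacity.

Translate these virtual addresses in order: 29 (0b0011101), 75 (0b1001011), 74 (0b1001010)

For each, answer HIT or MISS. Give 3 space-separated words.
Answer: MISS MISS HIT

Derivation:
vaddr=29: (0,3) not in TLB -> MISS, insert
vaddr=75: (2,1) not in TLB -> MISS, insert
vaddr=74: (2,1) in TLB -> HIT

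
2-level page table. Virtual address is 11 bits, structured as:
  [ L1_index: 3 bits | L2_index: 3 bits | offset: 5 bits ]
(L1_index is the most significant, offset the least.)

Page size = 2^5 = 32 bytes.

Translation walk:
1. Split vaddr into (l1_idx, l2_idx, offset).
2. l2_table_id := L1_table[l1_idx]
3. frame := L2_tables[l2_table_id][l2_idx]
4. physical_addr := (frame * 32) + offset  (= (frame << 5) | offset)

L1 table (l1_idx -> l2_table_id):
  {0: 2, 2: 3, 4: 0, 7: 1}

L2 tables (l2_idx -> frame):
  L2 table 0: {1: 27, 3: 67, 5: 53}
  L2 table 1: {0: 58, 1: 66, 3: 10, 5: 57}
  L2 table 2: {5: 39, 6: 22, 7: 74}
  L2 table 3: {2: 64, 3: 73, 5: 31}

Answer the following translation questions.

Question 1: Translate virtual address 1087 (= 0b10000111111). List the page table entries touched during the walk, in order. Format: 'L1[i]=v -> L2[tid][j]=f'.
vaddr = 1087 = 0b10000111111
Split: l1_idx=4, l2_idx=1, offset=31

Answer: L1[4]=0 -> L2[0][1]=27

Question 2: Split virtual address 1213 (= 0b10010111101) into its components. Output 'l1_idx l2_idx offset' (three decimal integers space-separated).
Answer: 4 5 29

Derivation:
vaddr = 1213 = 0b10010111101
  top 3 bits -> l1_idx = 4
  next 3 bits -> l2_idx = 5
  bottom 5 bits -> offset = 29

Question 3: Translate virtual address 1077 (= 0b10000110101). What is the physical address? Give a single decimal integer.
Answer: 885

Derivation:
vaddr = 1077 = 0b10000110101
Split: l1_idx=4, l2_idx=1, offset=21
L1[4] = 0
L2[0][1] = 27
paddr = 27 * 32 + 21 = 885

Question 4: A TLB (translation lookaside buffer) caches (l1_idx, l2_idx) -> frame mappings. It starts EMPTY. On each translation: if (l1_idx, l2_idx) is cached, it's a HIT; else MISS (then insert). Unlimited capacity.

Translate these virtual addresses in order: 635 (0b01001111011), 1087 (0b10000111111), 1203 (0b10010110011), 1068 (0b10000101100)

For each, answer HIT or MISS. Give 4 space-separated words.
vaddr=635: (2,3) not in TLB -> MISS, insert
vaddr=1087: (4,1) not in TLB -> MISS, insert
vaddr=1203: (4,5) not in TLB -> MISS, insert
vaddr=1068: (4,1) in TLB -> HIT

Answer: MISS MISS MISS HIT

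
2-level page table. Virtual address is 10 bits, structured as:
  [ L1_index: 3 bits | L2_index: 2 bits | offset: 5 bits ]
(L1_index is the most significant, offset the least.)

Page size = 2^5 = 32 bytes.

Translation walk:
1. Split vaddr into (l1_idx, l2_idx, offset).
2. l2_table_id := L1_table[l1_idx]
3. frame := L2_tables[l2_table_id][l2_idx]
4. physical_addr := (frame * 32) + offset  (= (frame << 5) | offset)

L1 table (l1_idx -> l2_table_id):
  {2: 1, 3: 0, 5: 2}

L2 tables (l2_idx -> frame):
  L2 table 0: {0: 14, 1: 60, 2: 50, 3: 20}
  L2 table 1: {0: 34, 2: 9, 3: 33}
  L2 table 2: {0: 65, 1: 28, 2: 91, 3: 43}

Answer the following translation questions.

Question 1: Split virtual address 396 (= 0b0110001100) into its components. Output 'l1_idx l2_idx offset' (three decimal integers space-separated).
vaddr = 396 = 0b0110001100
  top 3 bits -> l1_idx = 3
  next 2 bits -> l2_idx = 0
  bottom 5 bits -> offset = 12

Answer: 3 0 12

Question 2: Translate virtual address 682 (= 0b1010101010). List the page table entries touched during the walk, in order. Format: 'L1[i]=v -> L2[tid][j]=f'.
vaddr = 682 = 0b1010101010
Split: l1_idx=5, l2_idx=1, offset=10

Answer: L1[5]=2 -> L2[2][1]=28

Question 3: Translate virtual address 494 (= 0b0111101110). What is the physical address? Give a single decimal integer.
Answer: 654

Derivation:
vaddr = 494 = 0b0111101110
Split: l1_idx=3, l2_idx=3, offset=14
L1[3] = 0
L2[0][3] = 20
paddr = 20 * 32 + 14 = 654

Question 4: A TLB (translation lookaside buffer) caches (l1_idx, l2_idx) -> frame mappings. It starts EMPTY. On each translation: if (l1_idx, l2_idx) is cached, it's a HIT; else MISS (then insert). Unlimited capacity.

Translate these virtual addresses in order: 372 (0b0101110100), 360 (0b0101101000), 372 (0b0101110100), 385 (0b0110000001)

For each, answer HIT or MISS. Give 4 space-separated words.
Answer: MISS HIT HIT MISS

Derivation:
vaddr=372: (2,3) not in TLB -> MISS, insert
vaddr=360: (2,3) in TLB -> HIT
vaddr=372: (2,3) in TLB -> HIT
vaddr=385: (3,0) not in TLB -> MISS, insert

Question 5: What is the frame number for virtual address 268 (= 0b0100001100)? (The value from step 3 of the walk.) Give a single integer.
vaddr = 268: l1_idx=2, l2_idx=0
L1[2] = 1; L2[1][0] = 34

Answer: 34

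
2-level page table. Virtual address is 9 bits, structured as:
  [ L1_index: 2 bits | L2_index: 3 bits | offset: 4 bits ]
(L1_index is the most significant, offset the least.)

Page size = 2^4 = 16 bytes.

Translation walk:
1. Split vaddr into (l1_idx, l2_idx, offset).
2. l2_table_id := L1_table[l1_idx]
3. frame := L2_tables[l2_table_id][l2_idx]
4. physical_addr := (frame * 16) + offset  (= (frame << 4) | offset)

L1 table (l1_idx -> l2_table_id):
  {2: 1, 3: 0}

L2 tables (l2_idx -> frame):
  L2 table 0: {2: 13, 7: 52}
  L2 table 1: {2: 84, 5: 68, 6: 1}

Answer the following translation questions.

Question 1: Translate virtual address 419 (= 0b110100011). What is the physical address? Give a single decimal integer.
Answer: 211

Derivation:
vaddr = 419 = 0b110100011
Split: l1_idx=3, l2_idx=2, offset=3
L1[3] = 0
L2[0][2] = 13
paddr = 13 * 16 + 3 = 211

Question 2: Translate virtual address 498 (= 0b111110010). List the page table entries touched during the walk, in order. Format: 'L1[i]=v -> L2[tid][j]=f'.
vaddr = 498 = 0b111110010
Split: l1_idx=3, l2_idx=7, offset=2

Answer: L1[3]=0 -> L2[0][7]=52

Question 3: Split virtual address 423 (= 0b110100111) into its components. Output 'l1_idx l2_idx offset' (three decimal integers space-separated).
vaddr = 423 = 0b110100111
  top 2 bits -> l1_idx = 3
  next 3 bits -> l2_idx = 2
  bottom 4 bits -> offset = 7

Answer: 3 2 7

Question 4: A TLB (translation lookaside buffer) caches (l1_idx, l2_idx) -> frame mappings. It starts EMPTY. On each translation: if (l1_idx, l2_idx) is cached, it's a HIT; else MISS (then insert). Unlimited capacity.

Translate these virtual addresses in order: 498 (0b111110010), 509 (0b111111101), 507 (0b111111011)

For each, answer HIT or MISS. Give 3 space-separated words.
vaddr=498: (3,7) not in TLB -> MISS, insert
vaddr=509: (3,7) in TLB -> HIT
vaddr=507: (3,7) in TLB -> HIT

Answer: MISS HIT HIT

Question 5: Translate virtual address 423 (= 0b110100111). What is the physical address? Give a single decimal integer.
Answer: 215

Derivation:
vaddr = 423 = 0b110100111
Split: l1_idx=3, l2_idx=2, offset=7
L1[3] = 0
L2[0][2] = 13
paddr = 13 * 16 + 7 = 215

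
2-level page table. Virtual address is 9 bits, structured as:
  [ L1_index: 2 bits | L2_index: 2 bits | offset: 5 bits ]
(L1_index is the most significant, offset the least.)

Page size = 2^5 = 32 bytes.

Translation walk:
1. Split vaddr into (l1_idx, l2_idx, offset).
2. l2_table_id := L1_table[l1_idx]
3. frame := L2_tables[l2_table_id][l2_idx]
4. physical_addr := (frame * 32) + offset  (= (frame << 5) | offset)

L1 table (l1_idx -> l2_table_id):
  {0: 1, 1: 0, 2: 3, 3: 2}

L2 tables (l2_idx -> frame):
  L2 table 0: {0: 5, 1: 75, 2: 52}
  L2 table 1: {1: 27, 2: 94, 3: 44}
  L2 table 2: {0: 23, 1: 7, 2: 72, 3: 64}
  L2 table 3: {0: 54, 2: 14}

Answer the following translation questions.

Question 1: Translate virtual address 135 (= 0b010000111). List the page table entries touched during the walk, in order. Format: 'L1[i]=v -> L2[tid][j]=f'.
Answer: L1[1]=0 -> L2[0][0]=5

Derivation:
vaddr = 135 = 0b010000111
Split: l1_idx=1, l2_idx=0, offset=7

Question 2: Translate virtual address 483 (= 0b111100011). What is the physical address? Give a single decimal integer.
Answer: 2051

Derivation:
vaddr = 483 = 0b111100011
Split: l1_idx=3, l2_idx=3, offset=3
L1[3] = 2
L2[2][3] = 64
paddr = 64 * 32 + 3 = 2051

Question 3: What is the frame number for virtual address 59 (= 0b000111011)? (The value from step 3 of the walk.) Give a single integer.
vaddr = 59: l1_idx=0, l2_idx=1
L1[0] = 1; L2[1][1] = 27

Answer: 27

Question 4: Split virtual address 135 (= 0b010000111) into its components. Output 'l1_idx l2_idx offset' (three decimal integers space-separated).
Answer: 1 0 7

Derivation:
vaddr = 135 = 0b010000111
  top 2 bits -> l1_idx = 1
  next 2 bits -> l2_idx = 0
  bottom 5 bits -> offset = 7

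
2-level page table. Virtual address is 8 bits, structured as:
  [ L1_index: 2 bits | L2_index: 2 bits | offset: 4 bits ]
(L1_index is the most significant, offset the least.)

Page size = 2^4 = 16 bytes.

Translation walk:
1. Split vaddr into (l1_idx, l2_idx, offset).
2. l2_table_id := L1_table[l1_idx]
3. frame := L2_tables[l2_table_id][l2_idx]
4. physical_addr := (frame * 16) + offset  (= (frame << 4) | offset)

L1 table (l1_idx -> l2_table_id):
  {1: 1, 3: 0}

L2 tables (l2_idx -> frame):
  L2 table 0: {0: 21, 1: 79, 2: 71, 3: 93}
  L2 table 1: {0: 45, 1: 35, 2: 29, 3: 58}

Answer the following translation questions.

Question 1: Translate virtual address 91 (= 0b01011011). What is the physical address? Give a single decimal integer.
vaddr = 91 = 0b01011011
Split: l1_idx=1, l2_idx=1, offset=11
L1[1] = 1
L2[1][1] = 35
paddr = 35 * 16 + 11 = 571

Answer: 571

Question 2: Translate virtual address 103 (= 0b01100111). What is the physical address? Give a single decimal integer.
vaddr = 103 = 0b01100111
Split: l1_idx=1, l2_idx=2, offset=7
L1[1] = 1
L2[1][2] = 29
paddr = 29 * 16 + 7 = 471

Answer: 471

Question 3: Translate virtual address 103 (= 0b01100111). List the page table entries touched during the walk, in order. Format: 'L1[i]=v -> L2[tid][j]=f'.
Answer: L1[1]=1 -> L2[1][2]=29

Derivation:
vaddr = 103 = 0b01100111
Split: l1_idx=1, l2_idx=2, offset=7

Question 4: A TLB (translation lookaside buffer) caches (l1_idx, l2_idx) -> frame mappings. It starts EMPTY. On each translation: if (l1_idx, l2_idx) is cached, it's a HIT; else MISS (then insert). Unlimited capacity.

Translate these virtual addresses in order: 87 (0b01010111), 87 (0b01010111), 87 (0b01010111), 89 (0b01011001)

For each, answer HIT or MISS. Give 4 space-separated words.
vaddr=87: (1,1) not in TLB -> MISS, insert
vaddr=87: (1,1) in TLB -> HIT
vaddr=87: (1,1) in TLB -> HIT
vaddr=89: (1,1) in TLB -> HIT

Answer: MISS HIT HIT HIT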